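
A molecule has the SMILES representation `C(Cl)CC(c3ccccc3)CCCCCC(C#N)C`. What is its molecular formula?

C17H24ClN

Atom tally by fragment:
  ClCH2 → C:1 H:2 Cl:1
  CH2 → C:1 H:2
  CH(C6H5) → C:7 H:6
  CH2 → C:1 H:2
  CH2 → C:1 H:2
  CH2 → C:1 H:2
  CH2 → C:1 H:2
  CH2 → C:1 H:2
  CH(CN) → C:2 H:1 N:1
  CH3 → C:1 H:3
Element totals:
  C: 17
  H: 24
  Cl: 1
  N: 1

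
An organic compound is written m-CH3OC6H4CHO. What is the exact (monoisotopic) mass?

136.0524

Atom tally by fragment:
  benzene ring core → C:6 H:6
  (− 2 ring H displaced by substituents)
  + OCH3 → C:1 H:3 O:1
  + CHO → C:1 H:1 O:1
Element totals:
  C: 8
  H: 8
  O: 2
Molecular formula: C8H8O2.
  M = 8(12.0) + 8(1.007825) + 2(15.994915)
    = 96.000000 + 8.062600 + 31.989830 = 136.052430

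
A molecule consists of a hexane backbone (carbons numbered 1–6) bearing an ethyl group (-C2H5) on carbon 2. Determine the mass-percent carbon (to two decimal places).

Atom tally by fragment:
  CH3 → C:1 H:3
  CH(C2H5) → C:3 H:6
  CH2 → C:1 H:2
  CH2 → C:1 H:2
  CH2 → C:1 H:2
  CH3 → C:1 H:3
Element totals:
  C: 8
  H: 18
Molecular formula: C8H18.
Molar mass = 114.232 g/mol.
Mass from C: 8 × 12.011 = 96.088 g/mol.
%C = 96.088 / 114.232 × 100 = 84.12%.

84.12%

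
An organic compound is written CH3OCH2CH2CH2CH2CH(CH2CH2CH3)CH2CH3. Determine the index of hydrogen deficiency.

Element totals:
  C: 11
  H: 24
  O: 1
Molecular formula: C11H24O.
DoU = (2C + 2 + N − H − X) / 2 = (2·11 + 2 + 0 − 24 − 0) / 2 = 0.

0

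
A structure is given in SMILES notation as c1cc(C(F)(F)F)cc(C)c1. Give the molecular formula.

C8H7F3

Atom tally by fragment:
  benzene ring core → C:6 H:6
  (− 2 ring H displaced by substituents)
  + CF3 → C:1 F:3
  + CH3 → C:1 H:3
Element totals:
  C: 8
  H: 7
  F: 3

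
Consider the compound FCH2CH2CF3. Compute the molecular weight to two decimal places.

Element totals:
  C: 3
  H: 4
  F: 4
Molecular formula: C3H4F4.
  M = 3(12.011) + 4(1.008) + 4(18.998)
    = 36.033 + 4.032 + 75.992 = 116.057

116.06 g/mol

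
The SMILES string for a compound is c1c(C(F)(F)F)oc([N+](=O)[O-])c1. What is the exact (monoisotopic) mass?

Atom tally by fragment:
  furan ring core → C:4 H:4 O:1
  (− 2 ring H displaced by substituents)
  + CF3 → C:1 F:3
  + NO2 → N:1 O:2
Element totals:
  C: 5
  H: 2
  F: 3
  N: 1
  O: 3
Molecular formula: C5H2F3NO3.
  M = 5(12.0) + 2(1.007825) + 3(18.998403) + 14.003074 + 3(15.994915)
    = 60.000000 + 2.015650 + 56.995209 + 14.003074 + 47.984745 = 180.998678

180.9987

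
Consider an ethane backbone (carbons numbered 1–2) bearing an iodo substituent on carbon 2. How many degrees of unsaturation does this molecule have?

Atom tally by fragment:
  CH3 → C:1 H:3
  CH2I → C:1 H:2 I:1
Element totals:
  C: 2
  H: 5
  I: 1
Molecular formula: C2H5I.
DoU = (2C + 2 + N − H − X) / 2 = (2·2 + 2 + 0 − 5 − 1) / 2 = 0.

0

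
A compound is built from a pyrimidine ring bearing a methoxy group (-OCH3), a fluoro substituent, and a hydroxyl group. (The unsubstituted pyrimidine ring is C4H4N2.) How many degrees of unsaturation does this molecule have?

4

Atom tally by fragment:
  pyrimidine ring core → C:4 H:4 N:2
  (− 3 ring H displaced by substituents)
  + OCH3 → C:1 H:3 O:1
  + F → F:1
  + OH → O:1 H:1
Element totals:
  C: 5
  H: 5
  F: 1
  N: 2
  O: 2
Molecular formula: C5H5FN2O2.
DoU = (2C + 2 + N − H − X) / 2 = (2·5 + 2 + 2 − 5 − 1) / 2 = 4.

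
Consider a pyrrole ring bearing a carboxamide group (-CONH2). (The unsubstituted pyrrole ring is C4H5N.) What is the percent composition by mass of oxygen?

14.53%

Atom tally by fragment:
  pyrrole ring core → C:4 H:5 N:1
  (− 1 ring H displaced by substituents)
  + CONH2 → C:1 H:2 O:1 N:1
Element totals:
  C: 5
  H: 6
  N: 2
  O: 1
Molecular formula: C5H6N2O.
Molar mass = 110.116 g/mol.
Mass from O: 1 × 15.999 = 15.999 g/mol.
%O = 15.999 / 110.116 × 100 = 14.53%.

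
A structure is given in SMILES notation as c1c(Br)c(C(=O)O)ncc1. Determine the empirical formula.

Atom tally by fragment:
  pyridine ring core → C:5 H:5 N:1
  (− 2 ring H displaced by substituents)
  + Br → Br:1
  + COOH → C:1 H:1 O:2
Element totals:
  C: 6
  H: 4
  Br: 1
  N: 1
  O: 2
Molecular formula: C6H4BrNO2.
gcd of subscripts (1, 6, 4, 1, 2) = 1, so the empirical formula equals the molecular formula.

C6H4BrNO2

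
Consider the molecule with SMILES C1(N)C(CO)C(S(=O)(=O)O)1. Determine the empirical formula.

Atom tally by fragment:
  cyclopropane ring core → C:3 H:6
  (− 3 ring H displaced by substituents)
  + NH2 → N:1 H:2
  + CH2OH → C:1 H:3 O:1
  + SO3H → S:1 O:3 H:1
Element totals:
  C: 4
  H: 9
  N: 1
  O: 4
  S: 1
Molecular formula: C4H9NO4S.
gcd of subscripts (4, 9, 1, 4, 1) = 1, so the empirical formula equals the molecular formula.

C4H9NO4S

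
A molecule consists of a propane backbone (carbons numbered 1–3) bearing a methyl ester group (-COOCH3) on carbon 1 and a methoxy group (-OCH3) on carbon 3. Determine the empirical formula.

Atom tally by fragment:
  CH3OOCCH2 → C:3 H:5 O:2
  CH2 → C:1 H:2
  CH2OCH3 → C:2 H:5 O:1
Element totals:
  C: 6
  H: 12
  O: 3
Molecular formula: C6H12O3.
gcd of subscripts = 3; dividing each by 3:
  C: 6/3 = 2
  H: 12/3 = 4
  O: 3/3 = 1

C2H4O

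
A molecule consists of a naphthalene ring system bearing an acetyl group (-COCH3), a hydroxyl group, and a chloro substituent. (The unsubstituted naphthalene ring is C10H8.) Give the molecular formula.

C12H9ClO2

Atom tally by fragment:
  naphthalene ring system core → C:10 H:8
  (− 3 ring H displaced by substituents)
  + COCH3 → C:2 H:3 O:1
  + OH → O:1 H:1
  + Cl → Cl:1
Element totals:
  C: 12
  H: 9
  Cl: 1
  O: 2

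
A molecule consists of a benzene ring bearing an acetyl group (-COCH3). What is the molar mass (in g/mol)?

120.15 g/mol

Atom tally by fragment:
  benzene ring core → C:6 H:6
  (− 1 ring H displaced by substituents)
  + COCH3 → C:2 H:3 O:1
Element totals:
  C: 8
  H: 8
  O: 1
Molecular formula: C8H8O.
  M = 8(12.011) + 8(1.008) + 15.999
    = 96.088 + 8.064 + 15.999 = 120.151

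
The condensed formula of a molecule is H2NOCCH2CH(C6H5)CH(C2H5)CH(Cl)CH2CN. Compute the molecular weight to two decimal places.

278.78 g/mol

Atom tally by fragment:
  H2NOCCH2 → C:2 H:4 O:1 N:1
  CH(C6H5) → C:7 H:6
  CH(C2H5) → C:3 H:6
  CH(Cl) → C:1 H:1 Cl:1
  CH2CN → C:2 H:2 N:1
Element totals:
  C: 15
  H: 19
  Cl: 1
  N: 2
  O: 1
Molecular formula: C15H19ClN2O.
  M = 15(12.011) + 19(1.008) + 35.45 + 2(14.007) + 15.999
    = 180.165 + 19.152 + 35.450 + 28.014 + 15.999 = 278.780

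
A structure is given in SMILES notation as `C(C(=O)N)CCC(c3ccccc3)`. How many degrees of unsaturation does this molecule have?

Atom tally by fragment:
  H2NOCCH2 → C:2 H:4 O:1 N:1
  CH2 → C:1 H:2
  CH2 → C:1 H:2
  CH2C6H5 → C:7 H:7
Element totals:
  C: 11
  H: 15
  N: 1
  O: 1
Molecular formula: C11H15NO.
DoU = (2C + 2 + N − H − X) / 2 = (2·11 + 2 + 1 − 15 − 0) / 2 = 5.

5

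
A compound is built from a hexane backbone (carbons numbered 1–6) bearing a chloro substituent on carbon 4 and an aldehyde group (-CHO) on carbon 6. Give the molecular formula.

Atom tally by fragment:
  CH3 → C:1 H:3
  CH2 → C:1 H:2
  CH2 → C:1 H:2
  CH(Cl) → C:1 H:1 Cl:1
  CH2 → C:1 H:2
  CH2CHO → C:2 H:3 O:1
Element totals:
  C: 7
  H: 13
  Cl: 1
  O: 1

C7H13ClO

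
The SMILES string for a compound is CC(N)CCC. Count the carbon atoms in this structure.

5

Atom tally by fragment:
  CH3 → C:1 H:3
  CH(NH2) → C:1 H:3 N:1
  CH2 → C:1 H:2
  CH2 → C:1 H:2
  CH3 → C:1 H:3
Element totals:
  C: 5
  H: 13
  N: 1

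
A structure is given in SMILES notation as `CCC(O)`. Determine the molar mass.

60.10 g/mol

Atom tally by fragment:
  CH3 → C:1 H:3
  CH2 → C:1 H:2
  CH2OH → C:1 H:3 O:1
Element totals:
  C: 3
  H: 8
  O: 1
Molecular formula: C3H8O.
  M = 3(12.011) + 8(1.008) + 15.999
    = 36.033 + 8.064 + 15.999 = 60.096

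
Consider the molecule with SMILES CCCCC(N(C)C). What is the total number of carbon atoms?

7

Atom tally by fragment:
  CH3 → C:1 H:3
  CH2 → C:1 H:2
  CH2 → C:1 H:2
  CH2 → C:1 H:2
  CH2N(CH3)2 → C:3 H:8 N:1
Element totals:
  C: 7
  H: 17
  N: 1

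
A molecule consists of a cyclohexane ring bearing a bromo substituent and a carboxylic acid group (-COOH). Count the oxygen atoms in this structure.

Atom tally by fragment:
  cyclohexane ring core → C:6 H:12
  (− 2 ring H displaced by substituents)
  + Br → Br:1
  + COOH → C:1 H:1 O:2
Element totals:
  C: 7
  H: 11
  Br: 1
  O: 2

2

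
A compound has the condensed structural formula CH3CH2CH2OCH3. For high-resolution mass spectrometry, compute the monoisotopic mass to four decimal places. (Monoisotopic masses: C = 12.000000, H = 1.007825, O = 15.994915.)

Atom tally by fragment:
  CH3 → C:1 H:3
  CH2 → C:1 H:2
  CH2OCH3 → C:2 H:5 O:1
Element totals:
  C: 4
  H: 10
  O: 1
Molecular formula: C4H10O.
  M = 4(12.0) + 10(1.007825) + 15.994915
    = 48.000000 + 10.078250 + 15.994915 = 74.073165

74.0732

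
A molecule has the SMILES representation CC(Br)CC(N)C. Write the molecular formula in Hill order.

C5H12BrN

Atom tally by fragment:
  CH3 → C:1 H:3
  CH(Br) → C:1 H:1 Br:1
  CH2 → C:1 H:2
  CH(NH2) → C:1 H:3 N:1
  CH3 → C:1 H:3
Element totals:
  C: 5
  H: 12
  Br: 1
  N: 1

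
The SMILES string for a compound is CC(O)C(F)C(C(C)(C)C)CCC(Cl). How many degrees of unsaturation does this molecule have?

0

Atom tally by fragment:
  CH3 → C:1 H:3
  CH(OH) → C:1 H:2 O:1
  CH(F) → C:1 H:1 F:1
  CH(C(CH3)3) → C:5 H:10
  CH2 → C:1 H:2
  CH2 → C:1 H:2
  CH2Cl → C:1 H:2 Cl:1
Element totals:
  C: 11
  H: 22
  Cl: 1
  F: 1
  O: 1
Molecular formula: C11H22ClFO.
DoU = (2C + 2 + N − H − X) / 2 = (2·11 + 2 + 0 − 22 − 2) / 2 = 0.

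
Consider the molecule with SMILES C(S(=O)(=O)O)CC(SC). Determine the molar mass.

Atom tally by fragment:
  HO3SCH2 → C:1 H:3 S:1 O:3
  CH2 → C:1 H:2
  CH2SCH3 → C:2 H:5 S:1
Element totals:
  C: 4
  H: 10
  O: 3
  S: 2
Molecular formula: C4H10O3S2.
  M = 4(12.011) + 10(1.008) + 3(15.999) + 2(32.06)
    = 48.044 + 10.080 + 47.997 + 64.120 = 170.241

170.24 g/mol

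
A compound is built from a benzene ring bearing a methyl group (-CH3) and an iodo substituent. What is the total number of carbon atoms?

Atom tally by fragment:
  benzene ring core → C:6 H:6
  (− 2 ring H displaced by substituents)
  + CH3 → C:1 H:3
  + I → I:1
Element totals:
  C: 7
  H: 7
  I: 1

7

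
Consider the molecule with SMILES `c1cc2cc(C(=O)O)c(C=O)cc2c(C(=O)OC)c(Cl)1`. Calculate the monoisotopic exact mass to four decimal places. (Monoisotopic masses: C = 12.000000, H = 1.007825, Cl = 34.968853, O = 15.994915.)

Atom tally by fragment:
  naphthalene ring system core → C:10 H:8
  (− 4 ring H displaced by substituents)
  + COOH → C:1 H:1 O:2
  + CHO → C:1 H:1 O:1
  + COOCH3 → C:2 H:3 O:2
  + Cl → Cl:1
Element totals:
  C: 14
  H: 9
  Cl: 1
  O: 5
Molecular formula: C14H9ClO5.
  M = 14(12.0) + 9(1.007825) + 34.968853 + 5(15.994915)
    = 168.000000 + 9.070425 + 34.968853 + 79.974575 = 292.013853

292.0139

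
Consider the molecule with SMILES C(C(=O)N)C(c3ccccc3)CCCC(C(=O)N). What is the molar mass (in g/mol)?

Atom tally by fragment:
  H2NOCCH2 → C:2 H:4 O:1 N:1
  CH(C6H5) → C:7 H:6
  CH2 → C:1 H:2
  CH2 → C:1 H:2
  CH2 → C:1 H:2
  CH2CONH2 → C:2 H:4 O:1 N:1
Element totals:
  C: 14
  H: 20
  N: 2
  O: 2
Molecular formula: C14H20N2O2.
  M = 14(12.011) + 20(1.008) + 2(14.007) + 2(15.999)
    = 168.154 + 20.160 + 28.014 + 31.998 = 248.326

248.33 g/mol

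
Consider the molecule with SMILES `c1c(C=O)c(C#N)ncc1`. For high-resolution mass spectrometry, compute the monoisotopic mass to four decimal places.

Atom tally by fragment:
  pyridine ring core → C:5 H:5 N:1
  (− 2 ring H displaced by substituents)
  + CHO → C:1 H:1 O:1
  + CN → C:1 N:1
Element totals:
  C: 7
  H: 4
  N: 2
  O: 1
Molecular formula: C7H4N2O.
  M = 7(12.0) + 4(1.007825) + 2(14.003074) + 15.994915
    = 84.000000 + 4.031300 + 28.006148 + 15.994915 = 132.032363

132.0324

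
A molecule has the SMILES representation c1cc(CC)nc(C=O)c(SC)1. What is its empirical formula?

C9H11NOS

Atom tally by fragment:
  pyridine ring core → C:5 H:5 N:1
  (− 3 ring H displaced by substituents)
  + C2H5 → C:2 H:5
  + CHO → C:1 H:1 O:1
  + SCH3 → C:1 H:3 S:1
Element totals:
  C: 9
  H: 11
  N: 1
  O: 1
  S: 1
Molecular formula: C9H11NOS.
gcd of subscripts (9, 11, 1, 1, 1) = 1, so the empirical formula equals the molecular formula.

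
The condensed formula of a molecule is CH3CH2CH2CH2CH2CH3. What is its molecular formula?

C6H14

Element totals:
  C: 6
  H: 14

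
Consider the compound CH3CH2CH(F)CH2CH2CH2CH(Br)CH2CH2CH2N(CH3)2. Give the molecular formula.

Atom tally by fragment:
  CH3 → C:1 H:3
  CH2 → C:1 H:2
  CH(F) → C:1 H:1 F:1
  CH2 → C:1 H:2
  CH2 → C:1 H:2
  CH2 → C:1 H:2
  CH(Br) → C:1 H:1 Br:1
  CH2 → C:1 H:2
  CH2 → C:1 H:2
  CH2N(CH3)2 → C:3 H:8 N:1
Element totals:
  C: 12
  H: 25
  Br: 1
  F: 1
  N: 1

C12H25BrFN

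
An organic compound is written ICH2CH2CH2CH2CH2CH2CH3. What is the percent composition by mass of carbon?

Element totals:
  C: 7
  H: 15
  I: 1
Molecular formula: C7H15I.
Molar mass = 226.101 g/mol.
Mass from C: 7 × 12.011 = 84.077 g/mol.
%C = 84.077 / 226.101 × 100 = 37.19%.

37.19%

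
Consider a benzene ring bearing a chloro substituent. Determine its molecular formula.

Atom tally by fragment:
  benzene ring core → C:6 H:6
  (− 1 ring H displaced by substituents)
  + Cl → Cl:1
Element totals:
  C: 6
  H: 5
  Cl: 1

C6H5Cl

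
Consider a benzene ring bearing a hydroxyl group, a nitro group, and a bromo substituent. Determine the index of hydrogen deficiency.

Atom tally by fragment:
  benzene ring core → C:6 H:6
  (− 3 ring H displaced by substituents)
  + OH → O:1 H:1
  + NO2 → N:1 O:2
  + Br → Br:1
Element totals:
  C: 6
  H: 4
  Br: 1
  N: 1
  O: 3
Molecular formula: C6H4BrNO3.
DoU = (2C + 2 + N − H − X) / 2 = (2·6 + 2 + 1 − 4 − 1) / 2 = 5.

5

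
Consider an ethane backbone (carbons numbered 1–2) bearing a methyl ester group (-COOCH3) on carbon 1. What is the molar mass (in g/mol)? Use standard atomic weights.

Atom tally by fragment:
  CH3OOCCH2 → C:3 H:5 O:2
  CH3 → C:1 H:3
Element totals:
  C: 4
  H: 8
  O: 2
Molecular formula: C4H8O2.
  M = 4(12.011) + 8(1.008) + 2(15.999)
    = 48.044 + 8.064 + 31.998 = 88.106

88.11 g/mol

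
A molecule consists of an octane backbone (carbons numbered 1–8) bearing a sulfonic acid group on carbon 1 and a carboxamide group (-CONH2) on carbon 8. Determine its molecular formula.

Atom tally by fragment:
  HO3SCH2 → C:1 H:3 S:1 O:3
  CH2 → C:1 H:2
  CH2 → C:1 H:2
  CH2 → C:1 H:2
  CH2 → C:1 H:2
  CH2 → C:1 H:2
  CH2 → C:1 H:2
  CH2CONH2 → C:2 H:4 O:1 N:1
Element totals:
  C: 9
  H: 19
  N: 1
  O: 4
  S: 1

C9H19NO4S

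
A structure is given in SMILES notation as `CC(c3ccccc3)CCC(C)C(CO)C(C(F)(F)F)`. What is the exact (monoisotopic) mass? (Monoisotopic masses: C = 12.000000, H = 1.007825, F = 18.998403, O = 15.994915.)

288.1701

Atom tally by fragment:
  CH3 → C:1 H:3
  CH(C6H5) → C:7 H:6
  CH2 → C:1 H:2
  CH2 → C:1 H:2
  CH(CH3) → C:2 H:4
  CH(CH2OH) → C:2 H:4 O:1
  CH2CF3 → C:2 H:2 F:3
Element totals:
  C: 16
  H: 23
  F: 3
  O: 1
Molecular formula: C16H23F3O.
  M = 16(12.0) + 23(1.007825) + 3(18.998403) + 15.994915
    = 192.000000 + 23.179975 + 56.995209 + 15.994915 = 288.170099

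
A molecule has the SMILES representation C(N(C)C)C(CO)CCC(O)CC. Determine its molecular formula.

C10H23NO2

Atom tally by fragment:
  (CH3)2NCH2 → C:3 H:8 N:1
  CH(CH2OH) → C:2 H:4 O:1
  CH2 → C:1 H:2
  CH2 → C:1 H:2
  CH(OH) → C:1 H:2 O:1
  CH2 → C:1 H:2
  CH3 → C:1 H:3
Element totals:
  C: 10
  H: 23
  N: 1
  O: 2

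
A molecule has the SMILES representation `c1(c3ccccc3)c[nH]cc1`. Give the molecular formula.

Atom tally by fragment:
  pyrrole ring core → C:4 H:5 N:1
  (− 1 ring H displaced by substituents)
  + C6H5 → C:6 H:5
Element totals:
  C: 10
  H: 9
  N: 1

C10H9N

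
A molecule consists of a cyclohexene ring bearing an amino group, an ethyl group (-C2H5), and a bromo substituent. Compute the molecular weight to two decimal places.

204.11 g/mol

Atom tally by fragment:
  cyclohexene ring core → C:6 H:10
  (− 3 ring H displaced by substituents)
  + NH2 → N:1 H:2
  + C2H5 → C:2 H:5
  + Br → Br:1
Element totals:
  C: 8
  H: 14
  Br: 1
  N: 1
Molecular formula: C8H14BrN.
  M = 8(12.011) + 14(1.008) + 79.904 + 14.007
    = 96.088 + 14.112 + 79.904 + 14.007 = 204.111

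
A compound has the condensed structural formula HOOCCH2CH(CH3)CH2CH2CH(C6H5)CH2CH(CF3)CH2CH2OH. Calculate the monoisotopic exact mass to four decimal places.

346.1756

Atom tally by fragment:
  HOOCCH2 → C:2 H:3 O:2
  CH(CH3) → C:2 H:4
  CH2 → C:1 H:2
  CH2 → C:1 H:2
  CH(C6H5) → C:7 H:6
  CH2 → C:1 H:2
  CH(CF3) → C:2 H:1 F:3
  CH2CH2OH → C:2 H:5 O:1
Element totals:
  C: 18
  H: 25
  F: 3
  O: 3
Molecular formula: C18H25F3O3.
  M = 18(12.0) + 25(1.007825) + 3(18.998403) + 3(15.994915)
    = 216.000000 + 25.195625 + 56.995209 + 47.984745 = 346.175579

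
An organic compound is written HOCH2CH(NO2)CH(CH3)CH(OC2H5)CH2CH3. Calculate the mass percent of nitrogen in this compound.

Element totals:
  C: 9
  H: 19
  N: 1
  O: 4
Molecular formula: C9H19NO4.
Molar mass = 205.254 g/mol.
Mass from N: 1 × 14.007 = 14.007 g/mol.
%N = 14.007 / 205.254 × 100 = 6.82%.

6.82%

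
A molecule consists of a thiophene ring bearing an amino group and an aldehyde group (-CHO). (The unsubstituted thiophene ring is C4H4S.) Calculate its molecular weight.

Atom tally by fragment:
  thiophene ring core → C:4 H:4 S:1
  (− 2 ring H displaced by substituents)
  + NH2 → N:1 H:2
  + CHO → C:1 H:1 O:1
Element totals:
  C: 5
  H: 5
  N: 1
  O: 1
  S: 1
Molecular formula: C5H5NOS.
  M = 5(12.011) + 5(1.008) + 14.007 + 15.999 + 32.06
    = 60.055 + 5.040 + 14.007 + 15.999 + 32.060 = 127.161

127.16 g/mol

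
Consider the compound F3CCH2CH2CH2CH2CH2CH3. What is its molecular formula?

Element totals:
  C: 7
  H: 13
  F: 3

C7H13F3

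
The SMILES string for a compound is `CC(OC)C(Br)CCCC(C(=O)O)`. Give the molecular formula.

Atom tally by fragment:
  CH3 → C:1 H:3
  CH(OCH3) → C:2 H:4 O:1
  CH(Br) → C:1 H:1 Br:1
  CH2 → C:1 H:2
  CH2 → C:1 H:2
  CH2 → C:1 H:2
  CH2COOH → C:2 H:3 O:2
Element totals:
  C: 9
  H: 17
  Br: 1
  O: 3

C9H17BrO3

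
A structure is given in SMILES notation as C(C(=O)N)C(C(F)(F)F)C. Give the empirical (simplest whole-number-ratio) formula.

Atom tally by fragment:
  H2NOCCH2 → C:2 H:4 O:1 N:1
  CH(CF3) → C:2 H:1 F:3
  CH3 → C:1 H:3
Element totals:
  C: 5
  H: 8
  F: 3
  N: 1
  O: 1
Molecular formula: C5H8F3NO.
gcd of subscripts (5, 3, 8, 1, 1) = 1, so the empirical formula equals the molecular formula.

C5H8F3NO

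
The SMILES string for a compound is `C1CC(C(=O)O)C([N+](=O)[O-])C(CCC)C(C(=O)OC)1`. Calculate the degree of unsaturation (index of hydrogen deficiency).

Atom tally by fragment:
  cyclohexane ring core → C:6 H:12
  (− 4 ring H displaced by substituents)
  + COOH → C:1 H:1 O:2
  + NO2 → N:1 O:2
  + CH2CH2CH3 → C:3 H:7
  + COOCH3 → C:2 H:3 O:2
Element totals:
  C: 12
  H: 19
  N: 1
  O: 6
Molecular formula: C12H19NO6.
DoU = (2C + 2 + N − H − X) / 2 = (2·12 + 2 + 1 − 19 − 0) / 2 = 4.

4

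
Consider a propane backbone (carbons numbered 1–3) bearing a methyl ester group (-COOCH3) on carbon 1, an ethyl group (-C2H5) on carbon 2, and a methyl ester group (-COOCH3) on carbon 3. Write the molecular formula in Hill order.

C9H16O4

Atom tally by fragment:
  CH3OOCCH2 → C:3 H:5 O:2
  CH(C2H5) → C:3 H:6
  CH2COOCH3 → C:3 H:5 O:2
Element totals:
  C: 9
  H: 16
  O: 4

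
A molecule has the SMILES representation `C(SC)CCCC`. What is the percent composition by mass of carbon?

Atom tally by fragment:
  CH3SCH2 → C:2 H:5 S:1
  CH2 → C:1 H:2
  CH2 → C:1 H:2
  CH2 → C:1 H:2
  CH3 → C:1 H:3
Element totals:
  C: 6
  H: 14
  S: 1
Molecular formula: C6H14S.
Molar mass = 118.238 g/mol.
Mass from C: 6 × 12.011 = 72.066 g/mol.
%C = 72.066 / 118.238 × 100 = 60.95%.

60.95%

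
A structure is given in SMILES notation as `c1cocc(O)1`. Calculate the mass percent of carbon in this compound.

57.14%

Atom tally by fragment:
  furan ring core → C:4 H:4 O:1
  (− 1 ring H displaced by substituents)
  + OH → O:1 H:1
Element totals:
  C: 4
  H: 4
  O: 2
Molecular formula: C4H4O2.
Molar mass = 84.074 g/mol.
Mass from C: 4 × 12.011 = 48.044 g/mol.
%C = 48.044 / 84.074 × 100 = 57.14%.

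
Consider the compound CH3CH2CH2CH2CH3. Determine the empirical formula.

C5H12

Atom tally by fragment:
  CH3 → C:1 H:3
  CH2 → C:1 H:2
  CH2 → C:1 H:2
  CH2 → C:1 H:2
  CH3 → C:1 H:3
Element totals:
  C: 5
  H: 12
Molecular formula: C5H12.
gcd of subscripts (5, 12) = 1, so the empirical formula equals the molecular formula.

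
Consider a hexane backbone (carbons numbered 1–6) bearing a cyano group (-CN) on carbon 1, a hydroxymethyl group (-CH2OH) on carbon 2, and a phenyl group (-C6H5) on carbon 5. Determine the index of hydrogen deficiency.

6

Atom tally by fragment:
  NCCH2 → C:2 H:2 N:1
  CH(CH2OH) → C:2 H:4 O:1
  CH2 → C:1 H:2
  CH2 → C:1 H:2
  CH(C6H5) → C:7 H:6
  CH3 → C:1 H:3
Element totals:
  C: 14
  H: 19
  N: 1
  O: 1
Molecular formula: C14H19NO.
DoU = (2C + 2 + N − H − X) / 2 = (2·14 + 2 + 1 − 19 − 0) / 2 = 6.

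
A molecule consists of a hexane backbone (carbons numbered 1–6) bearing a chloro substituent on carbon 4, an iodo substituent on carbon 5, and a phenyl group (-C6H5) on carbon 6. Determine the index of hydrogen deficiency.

Atom tally by fragment:
  CH3 → C:1 H:3
  CH2 → C:1 H:2
  CH2 → C:1 H:2
  CH(Cl) → C:1 H:1 Cl:1
  CH(I) → C:1 H:1 I:1
  CH2C6H5 → C:7 H:7
Element totals:
  C: 12
  H: 16
  Cl: 1
  I: 1
Molecular formula: C12H16ClI.
DoU = (2C + 2 + N − H − X) / 2 = (2·12 + 2 + 0 − 16 − 2) / 2 = 4.

4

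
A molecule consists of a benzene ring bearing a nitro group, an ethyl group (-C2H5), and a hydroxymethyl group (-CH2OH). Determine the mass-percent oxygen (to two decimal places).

Atom tally by fragment:
  benzene ring core → C:6 H:6
  (− 3 ring H displaced by substituents)
  + NO2 → N:1 O:2
  + C2H5 → C:2 H:5
  + CH2OH → C:1 H:3 O:1
Element totals:
  C: 9
  H: 11
  N: 1
  O: 3
Molecular formula: C9H11NO3.
Molar mass = 181.191 g/mol.
Mass from O: 3 × 15.999 = 47.997 g/mol.
%O = 47.997 / 181.191 × 100 = 26.49%.

26.49%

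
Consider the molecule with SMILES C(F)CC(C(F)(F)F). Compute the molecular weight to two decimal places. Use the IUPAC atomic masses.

Atom tally by fragment:
  FCH2 → C:1 H:2 F:1
  CH2 → C:1 H:2
  CH2CF3 → C:2 H:2 F:3
Element totals:
  C: 4
  H: 6
  F: 4
Molecular formula: C4H6F4.
  M = 4(12.011) + 6(1.008) + 4(18.998)
    = 48.044 + 6.048 + 75.992 = 130.084

130.08 g/mol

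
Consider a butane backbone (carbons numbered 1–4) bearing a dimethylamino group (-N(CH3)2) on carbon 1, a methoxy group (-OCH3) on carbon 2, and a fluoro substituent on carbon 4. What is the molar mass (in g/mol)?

149.21 g/mol

Atom tally by fragment:
  (CH3)2NCH2 → C:3 H:8 N:1
  CH(OCH3) → C:2 H:4 O:1
  CH2 → C:1 H:2
  CH2F → C:1 H:2 F:1
Element totals:
  C: 7
  H: 16
  F: 1
  N: 1
  O: 1
Molecular formula: C7H16FNO.
  M = 7(12.011) + 16(1.008) + 18.998 + 14.007 + 15.999
    = 84.077 + 16.128 + 18.998 + 14.007 + 15.999 = 149.209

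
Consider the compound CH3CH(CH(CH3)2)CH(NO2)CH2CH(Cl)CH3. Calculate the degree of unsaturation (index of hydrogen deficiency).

1

Atom tally by fragment:
  CH3 → C:1 H:3
  CH(CH(CH3)2) → C:4 H:8
  CH(NO2) → C:1 H:1 N:1 O:2
  CH2 → C:1 H:2
  CH(Cl) → C:1 H:1 Cl:1
  CH3 → C:1 H:3
Element totals:
  C: 9
  H: 18
  Cl: 1
  N: 1
  O: 2
Molecular formula: C9H18ClNO2.
DoU = (2C + 2 + N − H − X) / 2 = (2·9 + 2 + 1 − 18 − 1) / 2 = 1.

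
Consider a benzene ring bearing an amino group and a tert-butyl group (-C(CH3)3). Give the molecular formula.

C10H15N

Atom tally by fragment:
  benzene ring core → C:6 H:6
  (− 2 ring H displaced by substituents)
  + NH2 → N:1 H:2
  + C(CH3)3 → C:4 H:9
Element totals:
  C: 10
  H: 15
  N: 1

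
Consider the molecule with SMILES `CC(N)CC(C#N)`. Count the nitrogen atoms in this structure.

Atom tally by fragment:
  CH3 → C:1 H:3
  CH(NH2) → C:1 H:3 N:1
  CH2 → C:1 H:2
  CH2CN → C:2 H:2 N:1
Element totals:
  C: 5
  H: 10
  N: 2

2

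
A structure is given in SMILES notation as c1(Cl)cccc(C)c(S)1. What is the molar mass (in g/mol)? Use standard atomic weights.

Atom tally by fragment:
  benzene ring core → C:6 H:6
  (− 3 ring H displaced by substituents)
  + Cl → Cl:1
  + CH3 → C:1 H:3
  + SH → S:1 H:1
Element totals:
  C: 7
  H: 7
  Cl: 1
  S: 1
Molecular formula: C7H7ClS.
  M = 7(12.011) + 7(1.008) + 35.45 + 32.06
    = 84.077 + 7.056 + 35.450 + 32.060 = 158.643

158.64 g/mol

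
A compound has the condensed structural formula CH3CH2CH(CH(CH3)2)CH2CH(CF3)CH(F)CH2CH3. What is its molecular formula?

C12H22F4

Atom tally by fragment:
  CH3 → C:1 H:3
  CH2 → C:1 H:2
  CH(CH(CH3)2) → C:4 H:8
  CH2 → C:1 H:2
  CH(CF3) → C:2 H:1 F:3
  CH(F) → C:1 H:1 F:1
  CH2 → C:1 H:2
  CH3 → C:1 H:3
Element totals:
  C: 12
  H: 22
  F: 4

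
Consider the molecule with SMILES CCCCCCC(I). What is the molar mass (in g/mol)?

226.10 g/mol

Atom tally by fragment:
  CH3 → C:1 H:3
  CH2 → C:1 H:2
  CH2 → C:1 H:2
  CH2 → C:1 H:2
  CH2 → C:1 H:2
  CH2 → C:1 H:2
  CH2I → C:1 H:2 I:1
Element totals:
  C: 7
  H: 15
  I: 1
Molecular formula: C7H15I.
  M = 7(12.011) + 15(1.008) + 126.904
    = 84.077 + 15.120 + 126.904 = 226.101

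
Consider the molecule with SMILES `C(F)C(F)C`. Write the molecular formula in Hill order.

C3H6F2

Atom tally by fragment:
  FCH2 → C:1 H:2 F:1
  CH(F) → C:1 H:1 F:1
  CH3 → C:1 H:3
Element totals:
  C: 3
  H: 6
  F: 2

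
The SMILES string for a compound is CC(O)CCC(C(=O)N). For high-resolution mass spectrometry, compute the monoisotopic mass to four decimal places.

Atom tally by fragment:
  CH3 → C:1 H:3
  CH(OH) → C:1 H:2 O:1
  CH2 → C:1 H:2
  CH2 → C:1 H:2
  CH2CONH2 → C:2 H:4 O:1 N:1
Element totals:
  C: 6
  H: 13
  N: 1
  O: 2
Molecular formula: C6H13NO2.
  M = 6(12.0) + 13(1.007825) + 14.003074 + 2(15.994915)
    = 72.000000 + 13.101725 + 14.003074 + 31.989830 = 131.094629

131.0946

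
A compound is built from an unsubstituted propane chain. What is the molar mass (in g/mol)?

Atom tally by fragment:
  CH3 → C:1 H:3
  CH2 → C:1 H:2
  CH3 → C:1 H:3
Element totals:
  C: 3
  H: 8
Molecular formula: C3H8.
  M = 3(12.011) + 8(1.008)
    = 36.033 + 8.064 = 44.097

44.10 g/mol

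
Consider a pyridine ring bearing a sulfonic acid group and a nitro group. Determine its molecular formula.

Atom tally by fragment:
  pyridine ring core → C:5 H:5 N:1
  (− 2 ring H displaced by substituents)
  + SO3H → S:1 O:3 H:1
  + NO2 → N:1 O:2
Element totals:
  C: 5
  H: 4
  N: 2
  O: 5
  S: 1

C5H4N2O5S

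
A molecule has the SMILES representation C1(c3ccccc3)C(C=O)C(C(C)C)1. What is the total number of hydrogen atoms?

16

Atom tally by fragment:
  cyclopropane ring core → C:3 H:6
  (− 3 ring H displaced by substituents)
  + C6H5 → C:6 H:5
  + CHO → C:1 H:1 O:1
  + CH(CH3)2 → C:3 H:7
Element totals:
  C: 13
  H: 16
  O: 1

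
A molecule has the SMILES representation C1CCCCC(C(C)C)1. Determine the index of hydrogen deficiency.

Atom tally by fragment:
  cyclohexane ring core → C:6 H:12
  (− 1 ring H displaced by substituents)
  + CH(CH3)2 → C:3 H:7
Element totals:
  C: 9
  H: 18
Molecular formula: C9H18.
DoU = (2C + 2 + N − H − X) / 2 = (2·9 + 2 + 0 − 18 − 0) / 2 = 1.

1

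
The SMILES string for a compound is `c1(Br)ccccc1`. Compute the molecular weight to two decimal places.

157.01 g/mol

Atom tally by fragment:
  benzene ring core → C:6 H:6
  (− 1 ring H displaced by substituents)
  + Br → Br:1
Element totals:
  C: 6
  H: 5
  Br: 1
Molecular formula: C6H5Br.
  M = 6(12.011) + 5(1.008) + 79.904
    = 72.066 + 5.040 + 79.904 = 157.010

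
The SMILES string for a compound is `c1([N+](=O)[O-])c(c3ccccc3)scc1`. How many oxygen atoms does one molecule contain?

Atom tally by fragment:
  thiophene ring core → C:4 H:4 S:1
  (− 2 ring H displaced by substituents)
  + NO2 → N:1 O:2
  + C6H5 → C:6 H:5
Element totals:
  C: 10
  H: 7
  N: 1
  O: 2
  S: 1

2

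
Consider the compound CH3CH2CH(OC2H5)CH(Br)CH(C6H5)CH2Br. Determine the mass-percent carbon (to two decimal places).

46.18%

Atom tally by fragment:
  CH3 → C:1 H:3
  CH2 → C:1 H:2
  CH(OC2H5) → C:3 H:6 O:1
  CH(Br) → C:1 H:1 Br:1
  CH(C6H5) → C:7 H:6
  CH2Br → C:1 H:2 Br:1
Element totals:
  C: 14
  H: 20
  Br: 2
  O: 1
Molecular formula: C14H20Br2O.
Molar mass = 364.121 g/mol.
Mass from C: 14 × 12.011 = 168.154 g/mol.
%C = 168.154 / 364.121 × 100 = 46.18%.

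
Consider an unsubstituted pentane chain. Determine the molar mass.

Atom tally by fragment:
  CH3 → C:1 H:3
  CH2 → C:1 H:2
  CH2 → C:1 H:2
  CH2 → C:1 H:2
  CH3 → C:1 H:3
Element totals:
  C: 5
  H: 12
Molecular formula: C5H12.
  M = 5(12.011) + 12(1.008)
    = 60.055 + 12.096 = 72.151

72.15 g/mol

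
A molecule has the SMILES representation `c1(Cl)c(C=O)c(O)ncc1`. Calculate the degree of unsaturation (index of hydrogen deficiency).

Atom tally by fragment:
  pyridine ring core → C:5 H:5 N:1
  (− 3 ring H displaced by substituents)
  + Cl → Cl:1
  + CHO → C:1 H:1 O:1
  + OH → O:1 H:1
Element totals:
  C: 6
  H: 4
  Cl: 1
  N: 1
  O: 2
Molecular formula: C6H4ClNO2.
DoU = (2C + 2 + N − H − X) / 2 = (2·6 + 2 + 1 − 4 − 1) / 2 = 5.

5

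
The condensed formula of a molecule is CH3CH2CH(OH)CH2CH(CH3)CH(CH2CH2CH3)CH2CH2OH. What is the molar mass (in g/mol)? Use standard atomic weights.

202.34 g/mol

Atom tally by fragment:
  CH3 → C:1 H:3
  CH2 → C:1 H:2
  CH(OH) → C:1 H:2 O:1
  CH2 → C:1 H:2
  CH(CH3) → C:2 H:4
  CH(CH2CH2CH3) → C:4 H:8
  CH2CH2OH → C:2 H:5 O:1
Element totals:
  C: 12
  H: 26
  O: 2
Molecular formula: C12H26O2.
  M = 12(12.011) + 26(1.008) + 2(15.999)
    = 144.132 + 26.208 + 31.998 = 202.338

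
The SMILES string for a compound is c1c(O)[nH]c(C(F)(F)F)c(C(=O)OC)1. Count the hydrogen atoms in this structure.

6

Atom tally by fragment:
  pyrrole ring core → C:4 H:5 N:1
  (− 3 ring H displaced by substituents)
  + OH → O:1 H:1
  + CF3 → C:1 F:3
  + COOCH3 → C:2 H:3 O:2
Element totals:
  C: 7
  H: 6
  F: 3
  N: 1
  O: 3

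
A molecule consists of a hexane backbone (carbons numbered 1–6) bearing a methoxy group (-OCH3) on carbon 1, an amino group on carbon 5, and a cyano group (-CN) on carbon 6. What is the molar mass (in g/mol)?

Atom tally by fragment:
  CH3OCH2 → C:2 H:5 O:1
  CH2 → C:1 H:2
  CH2 → C:1 H:2
  CH2 → C:1 H:2
  CH(NH2) → C:1 H:3 N:1
  CH2CN → C:2 H:2 N:1
Element totals:
  C: 8
  H: 16
  N: 2
  O: 1
Molecular formula: C8H16N2O.
  M = 8(12.011) + 16(1.008) + 2(14.007) + 15.999
    = 96.088 + 16.128 + 28.014 + 15.999 = 156.229

156.23 g/mol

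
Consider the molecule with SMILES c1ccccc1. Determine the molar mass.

78.11 g/mol

Atom tally by fragment:
  benzene ring core → C:6 H:6
Element totals:
  C: 6
  H: 6
Molecular formula: C6H6.
  M = 6(12.011) + 6(1.008)
    = 72.066 + 6.048 = 78.114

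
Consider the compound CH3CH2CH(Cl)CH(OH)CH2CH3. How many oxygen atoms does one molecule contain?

1

Atom tally by fragment:
  CH3 → C:1 H:3
  CH2 → C:1 H:2
  CH(Cl) → C:1 H:1 Cl:1
  CH(OH) → C:1 H:2 O:1
  CH2 → C:1 H:2
  CH3 → C:1 H:3
Element totals:
  C: 6
  H: 13
  Cl: 1
  O: 1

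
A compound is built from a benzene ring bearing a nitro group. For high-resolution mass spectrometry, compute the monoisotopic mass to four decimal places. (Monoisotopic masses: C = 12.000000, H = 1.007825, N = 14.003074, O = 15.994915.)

123.0320

Atom tally by fragment:
  benzene ring core → C:6 H:6
  (− 1 ring H displaced by substituents)
  + NO2 → N:1 O:2
Element totals:
  C: 6
  H: 5
  N: 1
  O: 2
Molecular formula: C6H5NO2.
  M = 6(12.0) + 5(1.007825) + 14.003074 + 2(15.994915)
    = 72.000000 + 5.039125 + 14.003074 + 31.989830 = 123.032029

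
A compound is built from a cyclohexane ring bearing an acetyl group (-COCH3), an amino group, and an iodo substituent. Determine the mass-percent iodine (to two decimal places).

47.51%

Atom tally by fragment:
  cyclohexane ring core → C:6 H:12
  (− 3 ring H displaced by substituents)
  + COCH3 → C:2 H:3 O:1
  + NH2 → N:1 H:2
  + I → I:1
Element totals:
  C: 8
  H: 14
  I: 1
  N: 1
  O: 1
Molecular formula: C8H14INO.
Molar mass = 267.110 g/mol.
Mass from I: 1 × 126.904 = 126.904 g/mol.
%I = 126.904 / 267.110 × 100 = 47.51%.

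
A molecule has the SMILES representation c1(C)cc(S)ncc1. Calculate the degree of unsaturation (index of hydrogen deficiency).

Atom tally by fragment:
  pyridine ring core → C:5 H:5 N:1
  (− 2 ring H displaced by substituents)
  + CH3 → C:1 H:3
  + SH → S:1 H:1
Element totals:
  C: 6
  H: 7
  N: 1
  S: 1
Molecular formula: C6H7NS.
DoU = (2C + 2 + N − H − X) / 2 = (2·6 + 2 + 1 − 7 − 0) / 2 = 4.

4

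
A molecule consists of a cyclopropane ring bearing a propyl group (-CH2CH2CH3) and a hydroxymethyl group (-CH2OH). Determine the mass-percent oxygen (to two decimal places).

14.01%

Atom tally by fragment:
  cyclopropane ring core → C:3 H:6
  (− 2 ring H displaced by substituents)
  + CH2CH2CH3 → C:3 H:7
  + CH2OH → C:1 H:3 O:1
Element totals:
  C: 7
  H: 14
  O: 1
Molecular formula: C7H14O.
Molar mass = 114.188 g/mol.
Mass from O: 1 × 15.999 = 15.999 g/mol.
%O = 15.999 / 114.188 × 100 = 14.01%.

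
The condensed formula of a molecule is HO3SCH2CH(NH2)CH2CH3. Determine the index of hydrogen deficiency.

Atom tally by fragment:
  HO3SCH2 → C:1 H:3 S:1 O:3
  CH(NH2) → C:1 H:3 N:1
  CH2 → C:1 H:2
  CH3 → C:1 H:3
Element totals:
  C: 4
  H: 11
  N: 1
  O: 3
  S: 1
Molecular formula: C4H11NO3S.
DoU = (2C + 2 + N − H − X) / 2 = (2·4 + 2 + 1 − 11 − 0) / 2 = 0.

0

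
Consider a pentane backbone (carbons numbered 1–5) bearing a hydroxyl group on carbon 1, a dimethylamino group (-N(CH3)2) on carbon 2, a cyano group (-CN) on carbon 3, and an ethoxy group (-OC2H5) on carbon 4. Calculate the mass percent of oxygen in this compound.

Atom tally by fragment:
  HOCH2 → C:1 H:3 O:1
  CH(N(CH3)2) → C:3 H:7 N:1
  CH(CN) → C:2 H:1 N:1
  CH(OC2H5) → C:3 H:6 O:1
  CH3 → C:1 H:3
Element totals:
  C: 10
  H: 20
  N: 2
  O: 2
Molecular formula: C10H20N2O2.
Molar mass = 200.282 g/mol.
Mass from O: 2 × 15.999 = 31.998 g/mol.
%O = 31.998 / 200.282 × 100 = 15.98%.

15.98%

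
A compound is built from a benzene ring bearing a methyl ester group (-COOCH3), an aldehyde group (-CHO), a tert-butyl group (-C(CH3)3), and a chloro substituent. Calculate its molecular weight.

Atom tally by fragment:
  benzene ring core → C:6 H:6
  (− 4 ring H displaced by substituents)
  + COOCH3 → C:2 H:3 O:2
  + CHO → C:1 H:1 O:1
  + C(CH3)3 → C:4 H:9
  + Cl → Cl:1
Element totals:
  C: 13
  H: 15
  Cl: 1
  O: 3
Molecular formula: C13H15ClO3.
  M = 13(12.011) + 15(1.008) + 35.45 + 3(15.999)
    = 156.143 + 15.120 + 35.450 + 47.997 = 254.710

254.71 g/mol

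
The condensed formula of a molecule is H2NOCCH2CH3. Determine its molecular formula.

Atom tally by fragment:
  H2NOCCH2 → C:2 H:4 O:1 N:1
  CH3 → C:1 H:3
Element totals:
  C: 3
  H: 7
  N: 1
  O: 1

C3H7NO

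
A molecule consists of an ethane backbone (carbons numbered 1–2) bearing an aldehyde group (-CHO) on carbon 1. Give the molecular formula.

C3H6O

Atom tally by fragment:
  OHCCH2 → C:2 H:3 O:1
  CH3 → C:1 H:3
Element totals:
  C: 3
  H: 6
  O: 1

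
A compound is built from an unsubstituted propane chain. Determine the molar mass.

Atom tally by fragment:
  CH3 → C:1 H:3
  CH2 → C:1 H:2
  CH3 → C:1 H:3
Element totals:
  C: 3
  H: 8
Molecular formula: C3H8.
  M = 3(12.011) + 8(1.008)
    = 36.033 + 8.064 = 44.097

44.10 g/mol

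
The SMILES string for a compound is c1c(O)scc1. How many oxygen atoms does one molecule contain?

Atom tally by fragment:
  thiophene ring core → C:4 H:4 S:1
  (− 1 ring H displaced by substituents)
  + OH → O:1 H:1
Element totals:
  C: 4
  H: 4
  O: 1
  S: 1

1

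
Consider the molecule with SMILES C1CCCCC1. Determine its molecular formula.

Atom tally by fragment:
  cyclohexane ring core → C:6 H:12
Element totals:
  C: 6
  H: 12

C6H12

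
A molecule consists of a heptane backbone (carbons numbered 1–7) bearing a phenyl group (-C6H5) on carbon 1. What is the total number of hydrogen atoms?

Atom tally by fragment:
  C6H5CH2 → C:7 H:7
  CH2 → C:1 H:2
  CH2 → C:1 H:2
  CH2 → C:1 H:2
  CH2 → C:1 H:2
  CH2 → C:1 H:2
  CH3 → C:1 H:3
Element totals:
  C: 13
  H: 20

20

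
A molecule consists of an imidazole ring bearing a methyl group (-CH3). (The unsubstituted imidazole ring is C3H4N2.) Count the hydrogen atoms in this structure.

Atom tally by fragment:
  imidazole ring core → C:3 H:4 N:2
  (− 1 ring H displaced by substituents)
  + CH3 → C:1 H:3
Element totals:
  C: 4
  H: 6
  N: 2

6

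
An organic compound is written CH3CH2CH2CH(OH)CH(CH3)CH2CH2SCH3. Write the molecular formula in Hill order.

Element totals:
  C: 9
  H: 20
  O: 1
  S: 1

C9H20OS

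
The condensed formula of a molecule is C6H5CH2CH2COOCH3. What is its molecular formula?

Element totals:
  C: 10
  H: 12
  O: 2

C10H12O2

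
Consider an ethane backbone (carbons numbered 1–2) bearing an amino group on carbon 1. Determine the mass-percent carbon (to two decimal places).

Atom tally by fragment:
  H2NCH2 → C:1 H:4 N:1
  CH3 → C:1 H:3
Element totals:
  C: 2
  H: 7
  N: 1
Molecular formula: C2H7N.
Molar mass = 45.085 g/mol.
Mass from C: 2 × 12.011 = 24.022 g/mol.
%C = 24.022 / 45.085 × 100 = 53.28%.

53.28%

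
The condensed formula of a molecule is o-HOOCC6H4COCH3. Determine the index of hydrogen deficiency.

Atom tally by fragment:
  benzene ring core → C:6 H:6
  (− 2 ring H displaced by substituents)
  + COOH → C:1 H:1 O:2
  + COCH3 → C:2 H:3 O:1
Element totals:
  C: 9
  H: 8
  O: 3
Molecular formula: C9H8O3.
DoU = (2C + 2 + N − H − X) / 2 = (2·9 + 2 + 0 − 8 − 0) / 2 = 6.

6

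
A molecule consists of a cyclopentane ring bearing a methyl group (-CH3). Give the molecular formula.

Atom tally by fragment:
  cyclopentane ring core → C:5 H:10
  (− 1 ring H displaced by substituents)
  + CH3 → C:1 H:3
Element totals:
  C: 6
  H: 12

C6H12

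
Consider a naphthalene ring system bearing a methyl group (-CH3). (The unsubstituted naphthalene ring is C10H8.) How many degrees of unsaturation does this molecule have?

Atom tally by fragment:
  naphthalene ring system core → C:10 H:8
  (− 1 ring H displaced by substituents)
  + CH3 → C:1 H:3
Element totals:
  C: 11
  H: 10
Molecular formula: C11H10.
DoU = (2C + 2 + N − H − X) / 2 = (2·11 + 2 + 0 − 10 − 0) / 2 = 7.

7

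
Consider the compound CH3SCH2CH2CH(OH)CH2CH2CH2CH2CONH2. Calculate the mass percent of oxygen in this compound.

15.58%

Atom tally by fragment:
  CH3SCH2 → C:2 H:5 S:1
  CH2 → C:1 H:2
  CH(OH) → C:1 H:2 O:1
  CH2 → C:1 H:2
  CH2 → C:1 H:2
  CH2 → C:1 H:2
  CH2CONH2 → C:2 H:4 O:1 N:1
Element totals:
  C: 9
  H: 19
  N: 1
  O: 2
  S: 1
Molecular formula: C9H19NO2S.
Molar mass = 205.316 g/mol.
Mass from O: 2 × 15.999 = 31.998 g/mol.
%O = 31.998 / 205.316 × 100 = 15.58%.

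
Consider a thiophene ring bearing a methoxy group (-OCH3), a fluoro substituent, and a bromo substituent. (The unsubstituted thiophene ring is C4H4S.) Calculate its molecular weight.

Atom tally by fragment:
  thiophene ring core → C:4 H:4 S:1
  (− 3 ring H displaced by substituents)
  + OCH3 → C:1 H:3 O:1
  + F → F:1
  + Br → Br:1
Element totals:
  C: 5
  H: 4
  Br: 1
  F: 1
  O: 1
  S: 1
Molecular formula: C5H4BrFOS.
  M = 5(12.011) + 4(1.008) + 79.904 + 18.998 + 15.999 + 32.06
    = 60.055 + 4.032 + 79.904 + 18.998 + 15.999 + 32.060 = 211.048

211.05 g/mol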